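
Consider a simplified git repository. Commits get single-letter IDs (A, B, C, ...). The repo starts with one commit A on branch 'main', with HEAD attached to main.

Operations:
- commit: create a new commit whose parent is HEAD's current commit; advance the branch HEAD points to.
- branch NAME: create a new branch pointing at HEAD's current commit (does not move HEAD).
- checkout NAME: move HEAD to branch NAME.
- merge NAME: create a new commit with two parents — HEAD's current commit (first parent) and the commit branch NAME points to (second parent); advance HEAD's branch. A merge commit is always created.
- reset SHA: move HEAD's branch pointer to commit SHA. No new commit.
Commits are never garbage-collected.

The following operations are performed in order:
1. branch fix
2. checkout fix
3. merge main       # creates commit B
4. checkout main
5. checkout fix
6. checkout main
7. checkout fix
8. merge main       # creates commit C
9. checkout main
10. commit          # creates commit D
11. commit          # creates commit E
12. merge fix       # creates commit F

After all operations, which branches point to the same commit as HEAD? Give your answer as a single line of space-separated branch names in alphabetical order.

After op 1 (branch): HEAD=main@A [fix=A main=A]
After op 2 (checkout): HEAD=fix@A [fix=A main=A]
After op 3 (merge): HEAD=fix@B [fix=B main=A]
After op 4 (checkout): HEAD=main@A [fix=B main=A]
After op 5 (checkout): HEAD=fix@B [fix=B main=A]
After op 6 (checkout): HEAD=main@A [fix=B main=A]
After op 7 (checkout): HEAD=fix@B [fix=B main=A]
After op 8 (merge): HEAD=fix@C [fix=C main=A]
After op 9 (checkout): HEAD=main@A [fix=C main=A]
After op 10 (commit): HEAD=main@D [fix=C main=D]
After op 11 (commit): HEAD=main@E [fix=C main=E]
After op 12 (merge): HEAD=main@F [fix=C main=F]

Answer: main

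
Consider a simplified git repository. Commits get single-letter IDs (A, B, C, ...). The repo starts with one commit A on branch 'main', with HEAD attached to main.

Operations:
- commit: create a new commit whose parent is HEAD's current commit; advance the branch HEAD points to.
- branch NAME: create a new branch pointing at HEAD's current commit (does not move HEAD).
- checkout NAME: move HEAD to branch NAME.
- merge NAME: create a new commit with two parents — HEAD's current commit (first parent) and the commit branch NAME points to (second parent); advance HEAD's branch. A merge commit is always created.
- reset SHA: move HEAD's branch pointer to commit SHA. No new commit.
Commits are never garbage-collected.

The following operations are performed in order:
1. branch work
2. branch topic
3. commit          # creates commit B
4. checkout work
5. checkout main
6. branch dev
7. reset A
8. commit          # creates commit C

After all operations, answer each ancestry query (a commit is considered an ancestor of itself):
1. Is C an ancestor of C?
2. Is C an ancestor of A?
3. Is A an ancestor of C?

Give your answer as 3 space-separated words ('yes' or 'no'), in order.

After op 1 (branch): HEAD=main@A [main=A work=A]
After op 2 (branch): HEAD=main@A [main=A topic=A work=A]
After op 3 (commit): HEAD=main@B [main=B topic=A work=A]
After op 4 (checkout): HEAD=work@A [main=B topic=A work=A]
After op 5 (checkout): HEAD=main@B [main=B topic=A work=A]
After op 6 (branch): HEAD=main@B [dev=B main=B topic=A work=A]
After op 7 (reset): HEAD=main@A [dev=B main=A topic=A work=A]
After op 8 (commit): HEAD=main@C [dev=B main=C topic=A work=A]
ancestors(C) = {A,C}; C in? yes
ancestors(A) = {A}; C in? no
ancestors(C) = {A,C}; A in? yes

Answer: yes no yes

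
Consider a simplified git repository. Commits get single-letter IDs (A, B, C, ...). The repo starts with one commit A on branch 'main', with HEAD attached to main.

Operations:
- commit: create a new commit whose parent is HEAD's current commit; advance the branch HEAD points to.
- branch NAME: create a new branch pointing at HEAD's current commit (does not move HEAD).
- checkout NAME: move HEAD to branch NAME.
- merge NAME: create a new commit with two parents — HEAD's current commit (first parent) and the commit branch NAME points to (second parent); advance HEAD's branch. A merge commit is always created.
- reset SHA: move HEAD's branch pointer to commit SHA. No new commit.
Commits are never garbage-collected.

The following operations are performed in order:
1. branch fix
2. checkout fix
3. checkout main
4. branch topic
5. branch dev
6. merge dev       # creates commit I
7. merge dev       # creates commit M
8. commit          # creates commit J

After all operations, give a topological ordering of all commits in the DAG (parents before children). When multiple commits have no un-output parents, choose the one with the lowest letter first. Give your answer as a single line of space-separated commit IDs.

Answer: A I M J

Derivation:
After op 1 (branch): HEAD=main@A [fix=A main=A]
After op 2 (checkout): HEAD=fix@A [fix=A main=A]
After op 3 (checkout): HEAD=main@A [fix=A main=A]
After op 4 (branch): HEAD=main@A [fix=A main=A topic=A]
After op 5 (branch): HEAD=main@A [dev=A fix=A main=A topic=A]
After op 6 (merge): HEAD=main@I [dev=A fix=A main=I topic=A]
After op 7 (merge): HEAD=main@M [dev=A fix=A main=M topic=A]
After op 8 (commit): HEAD=main@J [dev=A fix=A main=J topic=A]
commit A: parents=[]
commit I: parents=['A', 'A']
commit J: parents=['M']
commit M: parents=['I', 'A']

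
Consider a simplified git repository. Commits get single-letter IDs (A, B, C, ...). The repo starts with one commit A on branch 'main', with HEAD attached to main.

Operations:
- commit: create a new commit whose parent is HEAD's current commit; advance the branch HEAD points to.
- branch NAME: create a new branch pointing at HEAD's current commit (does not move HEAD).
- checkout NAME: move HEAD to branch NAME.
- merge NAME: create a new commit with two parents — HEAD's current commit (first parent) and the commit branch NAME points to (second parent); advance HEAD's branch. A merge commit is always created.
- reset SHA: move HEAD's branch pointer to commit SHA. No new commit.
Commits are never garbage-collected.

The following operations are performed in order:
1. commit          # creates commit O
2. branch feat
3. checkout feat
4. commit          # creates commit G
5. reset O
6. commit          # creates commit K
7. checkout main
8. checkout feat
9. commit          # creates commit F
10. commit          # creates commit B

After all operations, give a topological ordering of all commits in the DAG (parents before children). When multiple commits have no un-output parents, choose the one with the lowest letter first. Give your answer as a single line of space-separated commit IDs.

Answer: A O G K F B

Derivation:
After op 1 (commit): HEAD=main@O [main=O]
After op 2 (branch): HEAD=main@O [feat=O main=O]
After op 3 (checkout): HEAD=feat@O [feat=O main=O]
After op 4 (commit): HEAD=feat@G [feat=G main=O]
After op 5 (reset): HEAD=feat@O [feat=O main=O]
After op 6 (commit): HEAD=feat@K [feat=K main=O]
After op 7 (checkout): HEAD=main@O [feat=K main=O]
After op 8 (checkout): HEAD=feat@K [feat=K main=O]
After op 9 (commit): HEAD=feat@F [feat=F main=O]
After op 10 (commit): HEAD=feat@B [feat=B main=O]
commit A: parents=[]
commit B: parents=['F']
commit F: parents=['K']
commit G: parents=['O']
commit K: parents=['O']
commit O: parents=['A']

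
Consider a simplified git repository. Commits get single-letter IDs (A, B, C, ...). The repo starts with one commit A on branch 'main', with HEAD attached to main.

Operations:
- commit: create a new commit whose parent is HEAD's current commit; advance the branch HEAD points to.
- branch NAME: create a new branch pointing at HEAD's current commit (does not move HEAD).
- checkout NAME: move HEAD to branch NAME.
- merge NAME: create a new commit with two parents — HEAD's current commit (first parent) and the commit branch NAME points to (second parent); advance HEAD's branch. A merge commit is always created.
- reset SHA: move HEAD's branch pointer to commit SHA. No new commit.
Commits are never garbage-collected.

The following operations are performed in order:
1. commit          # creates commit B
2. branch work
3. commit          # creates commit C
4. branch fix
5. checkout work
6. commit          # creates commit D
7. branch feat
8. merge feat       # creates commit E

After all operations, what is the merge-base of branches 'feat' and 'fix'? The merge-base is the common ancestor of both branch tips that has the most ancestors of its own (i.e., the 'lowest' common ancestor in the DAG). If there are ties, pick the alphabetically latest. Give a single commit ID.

After op 1 (commit): HEAD=main@B [main=B]
After op 2 (branch): HEAD=main@B [main=B work=B]
After op 3 (commit): HEAD=main@C [main=C work=B]
After op 4 (branch): HEAD=main@C [fix=C main=C work=B]
After op 5 (checkout): HEAD=work@B [fix=C main=C work=B]
After op 6 (commit): HEAD=work@D [fix=C main=C work=D]
After op 7 (branch): HEAD=work@D [feat=D fix=C main=C work=D]
After op 8 (merge): HEAD=work@E [feat=D fix=C main=C work=E]
ancestors(feat=D): ['A', 'B', 'D']
ancestors(fix=C): ['A', 'B', 'C']
common: ['A', 'B']

Answer: B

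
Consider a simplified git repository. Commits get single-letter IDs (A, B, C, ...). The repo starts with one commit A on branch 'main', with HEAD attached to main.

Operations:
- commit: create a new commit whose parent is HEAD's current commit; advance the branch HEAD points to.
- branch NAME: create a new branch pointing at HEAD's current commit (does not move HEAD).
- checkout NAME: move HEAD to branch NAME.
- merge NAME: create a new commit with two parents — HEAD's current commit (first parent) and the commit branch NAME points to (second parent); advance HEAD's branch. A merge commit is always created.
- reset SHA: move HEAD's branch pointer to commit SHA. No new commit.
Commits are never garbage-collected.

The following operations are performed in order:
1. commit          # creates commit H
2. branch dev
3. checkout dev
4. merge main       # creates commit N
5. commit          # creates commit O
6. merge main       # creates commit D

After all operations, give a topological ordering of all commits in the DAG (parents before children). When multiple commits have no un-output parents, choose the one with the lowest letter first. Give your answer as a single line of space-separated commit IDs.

Answer: A H N O D

Derivation:
After op 1 (commit): HEAD=main@H [main=H]
After op 2 (branch): HEAD=main@H [dev=H main=H]
After op 3 (checkout): HEAD=dev@H [dev=H main=H]
After op 4 (merge): HEAD=dev@N [dev=N main=H]
After op 5 (commit): HEAD=dev@O [dev=O main=H]
After op 6 (merge): HEAD=dev@D [dev=D main=H]
commit A: parents=[]
commit D: parents=['O', 'H']
commit H: parents=['A']
commit N: parents=['H', 'H']
commit O: parents=['N']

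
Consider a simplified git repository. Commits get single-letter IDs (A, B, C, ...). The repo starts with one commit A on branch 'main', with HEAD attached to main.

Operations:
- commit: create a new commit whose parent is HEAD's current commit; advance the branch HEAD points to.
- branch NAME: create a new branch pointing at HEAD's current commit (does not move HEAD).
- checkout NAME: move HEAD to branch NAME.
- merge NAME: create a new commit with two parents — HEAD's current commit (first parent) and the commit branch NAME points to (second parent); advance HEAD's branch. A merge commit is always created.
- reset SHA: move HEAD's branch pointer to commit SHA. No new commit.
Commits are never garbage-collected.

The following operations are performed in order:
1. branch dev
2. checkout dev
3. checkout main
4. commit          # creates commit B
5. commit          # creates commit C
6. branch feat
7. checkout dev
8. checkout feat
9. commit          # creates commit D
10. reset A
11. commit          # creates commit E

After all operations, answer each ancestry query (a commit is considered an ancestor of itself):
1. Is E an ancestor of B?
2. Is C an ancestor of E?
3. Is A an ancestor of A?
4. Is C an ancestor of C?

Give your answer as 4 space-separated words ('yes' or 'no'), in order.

After op 1 (branch): HEAD=main@A [dev=A main=A]
After op 2 (checkout): HEAD=dev@A [dev=A main=A]
After op 3 (checkout): HEAD=main@A [dev=A main=A]
After op 4 (commit): HEAD=main@B [dev=A main=B]
After op 5 (commit): HEAD=main@C [dev=A main=C]
After op 6 (branch): HEAD=main@C [dev=A feat=C main=C]
After op 7 (checkout): HEAD=dev@A [dev=A feat=C main=C]
After op 8 (checkout): HEAD=feat@C [dev=A feat=C main=C]
After op 9 (commit): HEAD=feat@D [dev=A feat=D main=C]
After op 10 (reset): HEAD=feat@A [dev=A feat=A main=C]
After op 11 (commit): HEAD=feat@E [dev=A feat=E main=C]
ancestors(B) = {A,B}; E in? no
ancestors(E) = {A,E}; C in? no
ancestors(A) = {A}; A in? yes
ancestors(C) = {A,B,C}; C in? yes

Answer: no no yes yes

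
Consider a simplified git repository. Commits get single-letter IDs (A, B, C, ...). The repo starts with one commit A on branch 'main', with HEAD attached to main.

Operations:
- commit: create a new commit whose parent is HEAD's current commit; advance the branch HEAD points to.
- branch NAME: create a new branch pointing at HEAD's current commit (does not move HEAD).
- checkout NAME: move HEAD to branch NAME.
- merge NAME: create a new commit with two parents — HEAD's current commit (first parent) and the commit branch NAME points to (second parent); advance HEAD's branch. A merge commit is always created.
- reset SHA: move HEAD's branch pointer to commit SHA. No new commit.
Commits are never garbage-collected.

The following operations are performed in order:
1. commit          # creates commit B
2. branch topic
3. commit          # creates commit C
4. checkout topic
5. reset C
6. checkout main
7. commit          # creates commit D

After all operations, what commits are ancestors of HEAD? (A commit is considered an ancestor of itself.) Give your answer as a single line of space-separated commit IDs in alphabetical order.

After op 1 (commit): HEAD=main@B [main=B]
After op 2 (branch): HEAD=main@B [main=B topic=B]
After op 3 (commit): HEAD=main@C [main=C topic=B]
After op 4 (checkout): HEAD=topic@B [main=C topic=B]
After op 5 (reset): HEAD=topic@C [main=C topic=C]
After op 6 (checkout): HEAD=main@C [main=C topic=C]
After op 7 (commit): HEAD=main@D [main=D topic=C]

Answer: A B C D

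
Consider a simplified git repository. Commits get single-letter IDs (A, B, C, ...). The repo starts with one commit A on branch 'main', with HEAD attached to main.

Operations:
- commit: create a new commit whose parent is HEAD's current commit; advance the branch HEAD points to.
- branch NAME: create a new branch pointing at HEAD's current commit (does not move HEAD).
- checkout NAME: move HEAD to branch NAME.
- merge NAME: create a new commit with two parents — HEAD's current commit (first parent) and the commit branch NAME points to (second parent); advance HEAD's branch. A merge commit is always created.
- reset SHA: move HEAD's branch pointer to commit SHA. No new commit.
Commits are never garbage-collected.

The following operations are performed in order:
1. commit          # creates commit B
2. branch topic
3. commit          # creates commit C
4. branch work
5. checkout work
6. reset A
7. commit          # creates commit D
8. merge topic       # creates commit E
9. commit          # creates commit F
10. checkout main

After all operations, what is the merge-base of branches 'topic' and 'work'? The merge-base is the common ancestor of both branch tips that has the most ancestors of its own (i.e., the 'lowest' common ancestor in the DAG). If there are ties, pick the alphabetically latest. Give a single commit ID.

Answer: B

Derivation:
After op 1 (commit): HEAD=main@B [main=B]
After op 2 (branch): HEAD=main@B [main=B topic=B]
After op 3 (commit): HEAD=main@C [main=C topic=B]
After op 4 (branch): HEAD=main@C [main=C topic=B work=C]
After op 5 (checkout): HEAD=work@C [main=C topic=B work=C]
After op 6 (reset): HEAD=work@A [main=C topic=B work=A]
After op 7 (commit): HEAD=work@D [main=C topic=B work=D]
After op 8 (merge): HEAD=work@E [main=C topic=B work=E]
After op 9 (commit): HEAD=work@F [main=C topic=B work=F]
After op 10 (checkout): HEAD=main@C [main=C topic=B work=F]
ancestors(topic=B): ['A', 'B']
ancestors(work=F): ['A', 'B', 'D', 'E', 'F']
common: ['A', 'B']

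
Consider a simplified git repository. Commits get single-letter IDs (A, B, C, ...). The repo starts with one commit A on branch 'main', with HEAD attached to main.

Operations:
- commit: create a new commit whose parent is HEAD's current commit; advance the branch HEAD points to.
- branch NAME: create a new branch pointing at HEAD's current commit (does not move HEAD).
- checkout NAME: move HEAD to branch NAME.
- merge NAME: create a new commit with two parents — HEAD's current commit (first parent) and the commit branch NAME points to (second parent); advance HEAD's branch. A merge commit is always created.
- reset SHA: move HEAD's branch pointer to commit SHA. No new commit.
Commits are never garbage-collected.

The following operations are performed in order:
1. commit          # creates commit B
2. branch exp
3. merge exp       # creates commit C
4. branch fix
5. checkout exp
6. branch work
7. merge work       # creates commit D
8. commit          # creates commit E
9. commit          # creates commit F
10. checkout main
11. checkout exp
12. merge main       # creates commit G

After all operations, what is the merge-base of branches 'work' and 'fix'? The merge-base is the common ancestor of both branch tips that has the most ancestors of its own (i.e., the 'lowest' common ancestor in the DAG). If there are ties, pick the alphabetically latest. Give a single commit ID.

Answer: B

Derivation:
After op 1 (commit): HEAD=main@B [main=B]
After op 2 (branch): HEAD=main@B [exp=B main=B]
After op 3 (merge): HEAD=main@C [exp=B main=C]
After op 4 (branch): HEAD=main@C [exp=B fix=C main=C]
After op 5 (checkout): HEAD=exp@B [exp=B fix=C main=C]
After op 6 (branch): HEAD=exp@B [exp=B fix=C main=C work=B]
After op 7 (merge): HEAD=exp@D [exp=D fix=C main=C work=B]
After op 8 (commit): HEAD=exp@E [exp=E fix=C main=C work=B]
After op 9 (commit): HEAD=exp@F [exp=F fix=C main=C work=B]
After op 10 (checkout): HEAD=main@C [exp=F fix=C main=C work=B]
After op 11 (checkout): HEAD=exp@F [exp=F fix=C main=C work=B]
After op 12 (merge): HEAD=exp@G [exp=G fix=C main=C work=B]
ancestors(work=B): ['A', 'B']
ancestors(fix=C): ['A', 'B', 'C']
common: ['A', 'B']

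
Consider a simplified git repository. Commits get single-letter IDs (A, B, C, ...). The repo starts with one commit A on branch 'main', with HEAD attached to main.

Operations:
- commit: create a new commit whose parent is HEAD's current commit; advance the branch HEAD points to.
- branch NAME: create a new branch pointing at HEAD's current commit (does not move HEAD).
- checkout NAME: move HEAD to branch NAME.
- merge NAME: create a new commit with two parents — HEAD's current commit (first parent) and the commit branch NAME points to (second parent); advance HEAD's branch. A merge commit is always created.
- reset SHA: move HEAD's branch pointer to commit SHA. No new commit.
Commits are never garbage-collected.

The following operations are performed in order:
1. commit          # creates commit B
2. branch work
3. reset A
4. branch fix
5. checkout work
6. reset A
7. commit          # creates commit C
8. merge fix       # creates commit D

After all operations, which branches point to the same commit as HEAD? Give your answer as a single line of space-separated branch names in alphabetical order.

After op 1 (commit): HEAD=main@B [main=B]
After op 2 (branch): HEAD=main@B [main=B work=B]
After op 3 (reset): HEAD=main@A [main=A work=B]
After op 4 (branch): HEAD=main@A [fix=A main=A work=B]
After op 5 (checkout): HEAD=work@B [fix=A main=A work=B]
After op 6 (reset): HEAD=work@A [fix=A main=A work=A]
After op 7 (commit): HEAD=work@C [fix=A main=A work=C]
After op 8 (merge): HEAD=work@D [fix=A main=A work=D]

Answer: work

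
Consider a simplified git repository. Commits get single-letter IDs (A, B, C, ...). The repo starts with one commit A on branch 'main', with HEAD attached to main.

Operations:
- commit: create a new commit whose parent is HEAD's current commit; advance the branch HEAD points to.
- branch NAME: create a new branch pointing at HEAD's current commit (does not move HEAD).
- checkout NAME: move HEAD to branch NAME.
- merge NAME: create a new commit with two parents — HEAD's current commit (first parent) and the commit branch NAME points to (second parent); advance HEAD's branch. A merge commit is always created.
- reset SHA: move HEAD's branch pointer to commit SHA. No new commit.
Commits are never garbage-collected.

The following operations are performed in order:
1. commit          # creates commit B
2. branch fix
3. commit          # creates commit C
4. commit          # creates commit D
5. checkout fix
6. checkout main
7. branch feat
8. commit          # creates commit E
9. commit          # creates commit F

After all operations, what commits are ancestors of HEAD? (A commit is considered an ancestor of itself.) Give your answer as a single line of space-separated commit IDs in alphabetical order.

After op 1 (commit): HEAD=main@B [main=B]
After op 2 (branch): HEAD=main@B [fix=B main=B]
After op 3 (commit): HEAD=main@C [fix=B main=C]
After op 4 (commit): HEAD=main@D [fix=B main=D]
After op 5 (checkout): HEAD=fix@B [fix=B main=D]
After op 6 (checkout): HEAD=main@D [fix=B main=D]
After op 7 (branch): HEAD=main@D [feat=D fix=B main=D]
After op 8 (commit): HEAD=main@E [feat=D fix=B main=E]
After op 9 (commit): HEAD=main@F [feat=D fix=B main=F]

Answer: A B C D E F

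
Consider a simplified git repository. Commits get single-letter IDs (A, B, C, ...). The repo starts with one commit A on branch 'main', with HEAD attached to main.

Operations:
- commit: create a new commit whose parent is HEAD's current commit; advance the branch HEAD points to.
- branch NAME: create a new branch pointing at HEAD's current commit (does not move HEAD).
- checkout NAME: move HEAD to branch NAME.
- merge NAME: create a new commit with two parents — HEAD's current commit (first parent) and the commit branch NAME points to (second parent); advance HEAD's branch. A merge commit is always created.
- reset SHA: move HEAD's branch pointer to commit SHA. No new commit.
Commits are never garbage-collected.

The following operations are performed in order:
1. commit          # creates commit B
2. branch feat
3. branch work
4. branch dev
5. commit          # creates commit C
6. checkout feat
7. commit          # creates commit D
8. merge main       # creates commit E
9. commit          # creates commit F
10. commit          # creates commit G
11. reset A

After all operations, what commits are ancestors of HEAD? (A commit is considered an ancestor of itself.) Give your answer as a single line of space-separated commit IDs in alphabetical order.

Answer: A

Derivation:
After op 1 (commit): HEAD=main@B [main=B]
After op 2 (branch): HEAD=main@B [feat=B main=B]
After op 3 (branch): HEAD=main@B [feat=B main=B work=B]
After op 4 (branch): HEAD=main@B [dev=B feat=B main=B work=B]
After op 5 (commit): HEAD=main@C [dev=B feat=B main=C work=B]
After op 6 (checkout): HEAD=feat@B [dev=B feat=B main=C work=B]
After op 7 (commit): HEAD=feat@D [dev=B feat=D main=C work=B]
After op 8 (merge): HEAD=feat@E [dev=B feat=E main=C work=B]
After op 9 (commit): HEAD=feat@F [dev=B feat=F main=C work=B]
After op 10 (commit): HEAD=feat@G [dev=B feat=G main=C work=B]
After op 11 (reset): HEAD=feat@A [dev=B feat=A main=C work=B]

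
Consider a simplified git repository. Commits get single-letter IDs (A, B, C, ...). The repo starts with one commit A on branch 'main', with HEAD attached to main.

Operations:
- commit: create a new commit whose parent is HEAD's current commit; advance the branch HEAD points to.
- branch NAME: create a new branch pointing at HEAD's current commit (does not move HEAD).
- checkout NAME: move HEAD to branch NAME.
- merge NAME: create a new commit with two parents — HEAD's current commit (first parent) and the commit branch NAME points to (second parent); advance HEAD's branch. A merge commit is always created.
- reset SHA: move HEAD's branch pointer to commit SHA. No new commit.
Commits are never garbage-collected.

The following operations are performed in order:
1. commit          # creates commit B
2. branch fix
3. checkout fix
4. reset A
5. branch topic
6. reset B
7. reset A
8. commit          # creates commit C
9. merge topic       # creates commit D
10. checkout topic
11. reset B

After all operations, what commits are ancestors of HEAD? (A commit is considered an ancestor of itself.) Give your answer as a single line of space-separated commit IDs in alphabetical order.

After op 1 (commit): HEAD=main@B [main=B]
After op 2 (branch): HEAD=main@B [fix=B main=B]
After op 3 (checkout): HEAD=fix@B [fix=B main=B]
After op 4 (reset): HEAD=fix@A [fix=A main=B]
After op 5 (branch): HEAD=fix@A [fix=A main=B topic=A]
After op 6 (reset): HEAD=fix@B [fix=B main=B topic=A]
After op 7 (reset): HEAD=fix@A [fix=A main=B topic=A]
After op 8 (commit): HEAD=fix@C [fix=C main=B topic=A]
After op 9 (merge): HEAD=fix@D [fix=D main=B topic=A]
After op 10 (checkout): HEAD=topic@A [fix=D main=B topic=A]
After op 11 (reset): HEAD=topic@B [fix=D main=B topic=B]

Answer: A B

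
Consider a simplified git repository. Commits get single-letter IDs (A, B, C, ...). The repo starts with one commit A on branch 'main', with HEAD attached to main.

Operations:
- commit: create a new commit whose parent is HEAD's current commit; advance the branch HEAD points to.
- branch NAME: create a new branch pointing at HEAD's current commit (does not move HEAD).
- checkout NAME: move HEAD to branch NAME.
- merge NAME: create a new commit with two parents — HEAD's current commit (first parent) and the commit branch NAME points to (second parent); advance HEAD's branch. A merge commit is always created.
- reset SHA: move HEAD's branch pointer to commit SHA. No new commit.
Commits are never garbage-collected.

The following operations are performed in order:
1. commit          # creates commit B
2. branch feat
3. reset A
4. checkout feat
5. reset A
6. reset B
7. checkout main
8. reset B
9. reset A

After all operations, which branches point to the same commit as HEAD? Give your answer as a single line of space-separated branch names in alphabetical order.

After op 1 (commit): HEAD=main@B [main=B]
After op 2 (branch): HEAD=main@B [feat=B main=B]
After op 3 (reset): HEAD=main@A [feat=B main=A]
After op 4 (checkout): HEAD=feat@B [feat=B main=A]
After op 5 (reset): HEAD=feat@A [feat=A main=A]
After op 6 (reset): HEAD=feat@B [feat=B main=A]
After op 7 (checkout): HEAD=main@A [feat=B main=A]
After op 8 (reset): HEAD=main@B [feat=B main=B]
After op 9 (reset): HEAD=main@A [feat=B main=A]

Answer: main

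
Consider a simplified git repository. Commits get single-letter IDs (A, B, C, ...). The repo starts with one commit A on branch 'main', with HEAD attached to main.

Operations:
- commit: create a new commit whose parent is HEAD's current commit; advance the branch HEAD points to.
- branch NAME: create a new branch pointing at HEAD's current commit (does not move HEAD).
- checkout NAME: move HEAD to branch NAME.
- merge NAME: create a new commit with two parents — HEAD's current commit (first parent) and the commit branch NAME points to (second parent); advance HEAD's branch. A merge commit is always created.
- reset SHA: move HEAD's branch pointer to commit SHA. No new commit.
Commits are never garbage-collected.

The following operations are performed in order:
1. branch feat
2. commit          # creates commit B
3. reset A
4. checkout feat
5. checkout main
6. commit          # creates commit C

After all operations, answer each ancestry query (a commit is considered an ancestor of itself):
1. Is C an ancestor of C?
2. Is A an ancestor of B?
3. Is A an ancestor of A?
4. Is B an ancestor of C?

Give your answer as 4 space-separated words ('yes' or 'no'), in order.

After op 1 (branch): HEAD=main@A [feat=A main=A]
After op 2 (commit): HEAD=main@B [feat=A main=B]
After op 3 (reset): HEAD=main@A [feat=A main=A]
After op 4 (checkout): HEAD=feat@A [feat=A main=A]
After op 5 (checkout): HEAD=main@A [feat=A main=A]
After op 6 (commit): HEAD=main@C [feat=A main=C]
ancestors(C) = {A,C}; C in? yes
ancestors(B) = {A,B}; A in? yes
ancestors(A) = {A}; A in? yes
ancestors(C) = {A,C}; B in? no

Answer: yes yes yes no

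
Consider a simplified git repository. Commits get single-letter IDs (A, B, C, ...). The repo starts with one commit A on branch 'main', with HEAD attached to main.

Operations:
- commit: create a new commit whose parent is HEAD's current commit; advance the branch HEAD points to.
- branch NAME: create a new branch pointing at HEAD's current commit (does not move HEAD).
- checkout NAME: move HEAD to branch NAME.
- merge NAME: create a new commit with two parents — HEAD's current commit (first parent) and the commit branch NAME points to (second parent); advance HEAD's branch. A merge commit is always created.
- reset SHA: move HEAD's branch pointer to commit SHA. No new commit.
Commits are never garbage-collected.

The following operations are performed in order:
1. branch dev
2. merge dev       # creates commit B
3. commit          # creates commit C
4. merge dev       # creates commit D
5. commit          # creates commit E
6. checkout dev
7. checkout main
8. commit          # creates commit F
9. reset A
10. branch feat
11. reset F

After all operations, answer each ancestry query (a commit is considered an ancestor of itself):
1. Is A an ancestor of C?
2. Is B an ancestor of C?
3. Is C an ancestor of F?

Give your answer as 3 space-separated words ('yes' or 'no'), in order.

After op 1 (branch): HEAD=main@A [dev=A main=A]
After op 2 (merge): HEAD=main@B [dev=A main=B]
After op 3 (commit): HEAD=main@C [dev=A main=C]
After op 4 (merge): HEAD=main@D [dev=A main=D]
After op 5 (commit): HEAD=main@E [dev=A main=E]
After op 6 (checkout): HEAD=dev@A [dev=A main=E]
After op 7 (checkout): HEAD=main@E [dev=A main=E]
After op 8 (commit): HEAD=main@F [dev=A main=F]
After op 9 (reset): HEAD=main@A [dev=A main=A]
After op 10 (branch): HEAD=main@A [dev=A feat=A main=A]
After op 11 (reset): HEAD=main@F [dev=A feat=A main=F]
ancestors(C) = {A,B,C}; A in? yes
ancestors(C) = {A,B,C}; B in? yes
ancestors(F) = {A,B,C,D,E,F}; C in? yes

Answer: yes yes yes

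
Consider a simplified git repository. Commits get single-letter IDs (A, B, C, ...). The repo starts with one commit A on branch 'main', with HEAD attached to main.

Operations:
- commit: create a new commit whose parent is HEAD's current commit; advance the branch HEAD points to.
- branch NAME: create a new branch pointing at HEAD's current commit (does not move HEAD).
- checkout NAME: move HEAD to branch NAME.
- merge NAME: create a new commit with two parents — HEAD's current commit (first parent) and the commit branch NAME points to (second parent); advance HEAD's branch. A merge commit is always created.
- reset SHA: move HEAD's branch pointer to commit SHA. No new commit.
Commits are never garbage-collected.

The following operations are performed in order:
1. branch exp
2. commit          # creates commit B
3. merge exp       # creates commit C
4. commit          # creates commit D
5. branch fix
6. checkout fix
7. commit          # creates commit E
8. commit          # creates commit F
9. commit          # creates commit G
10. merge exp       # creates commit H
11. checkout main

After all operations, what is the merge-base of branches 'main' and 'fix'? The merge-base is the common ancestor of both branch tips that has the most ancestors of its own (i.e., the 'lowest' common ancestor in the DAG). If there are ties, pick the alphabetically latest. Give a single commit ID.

Answer: D

Derivation:
After op 1 (branch): HEAD=main@A [exp=A main=A]
After op 2 (commit): HEAD=main@B [exp=A main=B]
After op 3 (merge): HEAD=main@C [exp=A main=C]
After op 4 (commit): HEAD=main@D [exp=A main=D]
After op 5 (branch): HEAD=main@D [exp=A fix=D main=D]
After op 6 (checkout): HEAD=fix@D [exp=A fix=D main=D]
After op 7 (commit): HEAD=fix@E [exp=A fix=E main=D]
After op 8 (commit): HEAD=fix@F [exp=A fix=F main=D]
After op 9 (commit): HEAD=fix@G [exp=A fix=G main=D]
After op 10 (merge): HEAD=fix@H [exp=A fix=H main=D]
After op 11 (checkout): HEAD=main@D [exp=A fix=H main=D]
ancestors(main=D): ['A', 'B', 'C', 'D']
ancestors(fix=H): ['A', 'B', 'C', 'D', 'E', 'F', 'G', 'H']
common: ['A', 'B', 'C', 'D']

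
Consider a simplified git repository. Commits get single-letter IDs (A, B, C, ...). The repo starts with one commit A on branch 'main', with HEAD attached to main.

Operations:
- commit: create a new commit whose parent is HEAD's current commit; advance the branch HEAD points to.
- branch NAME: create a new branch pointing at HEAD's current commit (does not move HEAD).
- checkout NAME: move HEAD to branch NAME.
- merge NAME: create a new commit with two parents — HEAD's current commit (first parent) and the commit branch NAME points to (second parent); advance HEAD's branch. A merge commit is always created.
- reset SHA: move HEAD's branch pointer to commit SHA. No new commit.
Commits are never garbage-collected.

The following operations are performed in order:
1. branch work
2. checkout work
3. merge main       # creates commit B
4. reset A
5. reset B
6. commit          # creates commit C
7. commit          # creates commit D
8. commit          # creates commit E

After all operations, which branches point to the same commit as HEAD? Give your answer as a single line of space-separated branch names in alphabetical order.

Answer: work

Derivation:
After op 1 (branch): HEAD=main@A [main=A work=A]
After op 2 (checkout): HEAD=work@A [main=A work=A]
After op 3 (merge): HEAD=work@B [main=A work=B]
After op 4 (reset): HEAD=work@A [main=A work=A]
After op 5 (reset): HEAD=work@B [main=A work=B]
After op 6 (commit): HEAD=work@C [main=A work=C]
After op 7 (commit): HEAD=work@D [main=A work=D]
After op 8 (commit): HEAD=work@E [main=A work=E]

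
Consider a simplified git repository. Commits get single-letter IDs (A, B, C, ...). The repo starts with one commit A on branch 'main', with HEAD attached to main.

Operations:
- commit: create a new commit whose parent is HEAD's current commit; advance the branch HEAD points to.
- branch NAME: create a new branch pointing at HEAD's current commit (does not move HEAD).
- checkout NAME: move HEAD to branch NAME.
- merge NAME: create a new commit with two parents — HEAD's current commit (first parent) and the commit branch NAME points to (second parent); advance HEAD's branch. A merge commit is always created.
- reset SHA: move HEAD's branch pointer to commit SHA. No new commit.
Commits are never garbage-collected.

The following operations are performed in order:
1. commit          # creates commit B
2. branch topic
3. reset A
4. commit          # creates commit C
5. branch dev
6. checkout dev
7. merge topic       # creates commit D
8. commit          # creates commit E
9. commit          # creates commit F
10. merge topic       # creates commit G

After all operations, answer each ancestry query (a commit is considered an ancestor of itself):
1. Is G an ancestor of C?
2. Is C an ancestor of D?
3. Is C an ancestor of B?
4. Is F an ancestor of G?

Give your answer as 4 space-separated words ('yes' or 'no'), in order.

Answer: no yes no yes

Derivation:
After op 1 (commit): HEAD=main@B [main=B]
After op 2 (branch): HEAD=main@B [main=B topic=B]
After op 3 (reset): HEAD=main@A [main=A topic=B]
After op 4 (commit): HEAD=main@C [main=C topic=B]
After op 5 (branch): HEAD=main@C [dev=C main=C topic=B]
After op 6 (checkout): HEAD=dev@C [dev=C main=C topic=B]
After op 7 (merge): HEAD=dev@D [dev=D main=C topic=B]
After op 8 (commit): HEAD=dev@E [dev=E main=C topic=B]
After op 9 (commit): HEAD=dev@F [dev=F main=C topic=B]
After op 10 (merge): HEAD=dev@G [dev=G main=C topic=B]
ancestors(C) = {A,C}; G in? no
ancestors(D) = {A,B,C,D}; C in? yes
ancestors(B) = {A,B}; C in? no
ancestors(G) = {A,B,C,D,E,F,G}; F in? yes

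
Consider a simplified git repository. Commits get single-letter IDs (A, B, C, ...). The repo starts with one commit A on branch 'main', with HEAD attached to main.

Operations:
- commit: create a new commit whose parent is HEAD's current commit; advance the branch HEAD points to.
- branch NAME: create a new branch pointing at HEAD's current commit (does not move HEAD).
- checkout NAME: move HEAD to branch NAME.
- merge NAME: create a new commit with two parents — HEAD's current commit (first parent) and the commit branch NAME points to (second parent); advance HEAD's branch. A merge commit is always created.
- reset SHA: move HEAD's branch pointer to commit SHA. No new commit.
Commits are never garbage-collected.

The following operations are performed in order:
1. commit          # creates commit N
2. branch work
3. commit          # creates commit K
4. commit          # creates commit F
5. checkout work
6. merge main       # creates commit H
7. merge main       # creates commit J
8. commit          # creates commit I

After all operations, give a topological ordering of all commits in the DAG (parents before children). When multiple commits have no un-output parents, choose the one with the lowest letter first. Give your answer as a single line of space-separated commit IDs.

After op 1 (commit): HEAD=main@N [main=N]
After op 2 (branch): HEAD=main@N [main=N work=N]
After op 3 (commit): HEAD=main@K [main=K work=N]
After op 4 (commit): HEAD=main@F [main=F work=N]
After op 5 (checkout): HEAD=work@N [main=F work=N]
After op 6 (merge): HEAD=work@H [main=F work=H]
After op 7 (merge): HEAD=work@J [main=F work=J]
After op 8 (commit): HEAD=work@I [main=F work=I]
commit A: parents=[]
commit F: parents=['K']
commit H: parents=['N', 'F']
commit I: parents=['J']
commit J: parents=['H', 'F']
commit K: parents=['N']
commit N: parents=['A']

Answer: A N K F H J I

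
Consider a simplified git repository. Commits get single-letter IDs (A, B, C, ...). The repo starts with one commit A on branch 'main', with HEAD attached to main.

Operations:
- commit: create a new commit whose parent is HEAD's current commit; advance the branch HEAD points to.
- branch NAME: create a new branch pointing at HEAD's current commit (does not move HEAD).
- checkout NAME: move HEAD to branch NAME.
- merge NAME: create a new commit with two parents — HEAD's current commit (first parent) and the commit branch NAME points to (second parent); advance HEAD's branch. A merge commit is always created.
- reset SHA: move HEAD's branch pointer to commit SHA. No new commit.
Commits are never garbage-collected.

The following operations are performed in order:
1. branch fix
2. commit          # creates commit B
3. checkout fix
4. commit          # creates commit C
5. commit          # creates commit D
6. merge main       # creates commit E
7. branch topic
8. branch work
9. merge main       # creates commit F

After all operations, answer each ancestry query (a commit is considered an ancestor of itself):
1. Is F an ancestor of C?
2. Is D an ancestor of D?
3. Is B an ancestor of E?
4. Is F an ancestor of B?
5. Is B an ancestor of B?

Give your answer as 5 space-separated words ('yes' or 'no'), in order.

After op 1 (branch): HEAD=main@A [fix=A main=A]
After op 2 (commit): HEAD=main@B [fix=A main=B]
After op 3 (checkout): HEAD=fix@A [fix=A main=B]
After op 4 (commit): HEAD=fix@C [fix=C main=B]
After op 5 (commit): HEAD=fix@D [fix=D main=B]
After op 6 (merge): HEAD=fix@E [fix=E main=B]
After op 7 (branch): HEAD=fix@E [fix=E main=B topic=E]
After op 8 (branch): HEAD=fix@E [fix=E main=B topic=E work=E]
After op 9 (merge): HEAD=fix@F [fix=F main=B topic=E work=E]
ancestors(C) = {A,C}; F in? no
ancestors(D) = {A,C,D}; D in? yes
ancestors(E) = {A,B,C,D,E}; B in? yes
ancestors(B) = {A,B}; F in? no
ancestors(B) = {A,B}; B in? yes

Answer: no yes yes no yes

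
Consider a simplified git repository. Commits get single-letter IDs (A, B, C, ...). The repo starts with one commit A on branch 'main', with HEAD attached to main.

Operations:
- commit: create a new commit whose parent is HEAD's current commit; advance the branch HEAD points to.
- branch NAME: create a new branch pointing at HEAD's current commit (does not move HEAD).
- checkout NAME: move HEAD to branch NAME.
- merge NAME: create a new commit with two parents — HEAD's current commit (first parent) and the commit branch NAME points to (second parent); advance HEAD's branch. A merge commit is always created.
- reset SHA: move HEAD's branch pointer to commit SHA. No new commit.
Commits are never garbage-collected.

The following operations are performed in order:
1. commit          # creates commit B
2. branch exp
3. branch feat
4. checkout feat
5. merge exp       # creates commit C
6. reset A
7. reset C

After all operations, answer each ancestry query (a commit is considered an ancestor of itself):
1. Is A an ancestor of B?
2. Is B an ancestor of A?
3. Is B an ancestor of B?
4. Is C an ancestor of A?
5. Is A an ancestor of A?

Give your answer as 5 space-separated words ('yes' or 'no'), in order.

After op 1 (commit): HEAD=main@B [main=B]
After op 2 (branch): HEAD=main@B [exp=B main=B]
After op 3 (branch): HEAD=main@B [exp=B feat=B main=B]
After op 4 (checkout): HEAD=feat@B [exp=B feat=B main=B]
After op 5 (merge): HEAD=feat@C [exp=B feat=C main=B]
After op 6 (reset): HEAD=feat@A [exp=B feat=A main=B]
After op 7 (reset): HEAD=feat@C [exp=B feat=C main=B]
ancestors(B) = {A,B}; A in? yes
ancestors(A) = {A}; B in? no
ancestors(B) = {A,B}; B in? yes
ancestors(A) = {A}; C in? no
ancestors(A) = {A}; A in? yes

Answer: yes no yes no yes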